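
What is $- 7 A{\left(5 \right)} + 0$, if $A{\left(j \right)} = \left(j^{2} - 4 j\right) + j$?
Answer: $-70$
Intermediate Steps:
$A{\left(j \right)} = j^{2} - 3 j$
$- 7 A{\left(5 \right)} + 0 = - 7 \cdot 5 \left(-3 + 5\right) + 0 = - 7 \cdot 5 \cdot 2 + 0 = \left(-7\right) 10 + 0 = -70 + 0 = -70$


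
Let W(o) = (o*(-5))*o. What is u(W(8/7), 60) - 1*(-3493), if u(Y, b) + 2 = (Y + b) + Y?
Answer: 173359/49 ≈ 3537.9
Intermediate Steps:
W(o) = -5*o² (W(o) = (-5*o)*o = -5*o²)
u(Y, b) = -2 + b + 2*Y (u(Y, b) = -2 + ((Y + b) + Y) = -2 + (b + 2*Y) = -2 + b + 2*Y)
u(W(8/7), 60) - 1*(-3493) = (-2 + 60 + 2*(-5*(8/7)²)) - 1*(-3493) = (-2 + 60 + 2*(-5*(8*(⅐))²)) + 3493 = (-2 + 60 + 2*(-5*(8/7)²)) + 3493 = (-2 + 60 + 2*(-5*64/49)) + 3493 = (-2 + 60 + 2*(-320/49)) + 3493 = (-2 + 60 - 640/49) + 3493 = 2202/49 + 3493 = 173359/49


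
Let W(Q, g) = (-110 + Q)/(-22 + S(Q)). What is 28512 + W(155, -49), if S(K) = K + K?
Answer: 912389/32 ≈ 28512.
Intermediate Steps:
S(K) = 2*K
W(Q, g) = (-110 + Q)/(-22 + 2*Q)
28512 + W(155, -49) = 28512 + (-110 + 155)/(2*(-11 + 155)) = 28512 + (1/2)*45/144 = 28512 + (1/2)*(1/144)*45 = 28512 + 5/32 = 912389/32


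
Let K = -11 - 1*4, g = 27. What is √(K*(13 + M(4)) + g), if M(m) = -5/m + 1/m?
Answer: 3*I*√17 ≈ 12.369*I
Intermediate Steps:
M(m) = -4/m (M(m) = -5/m + 1/m = -4/m)
K = -15 (K = -11 - 4 = -15)
√(K*(13 + M(4)) + g) = √(-15*(13 - 4/4) + 27) = √(-15*(13 - 4*¼) + 27) = √(-15*(13 - 1) + 27) = √(-15*12 + 27) = √(-180 + 27) = √(-153) = 3*I*√17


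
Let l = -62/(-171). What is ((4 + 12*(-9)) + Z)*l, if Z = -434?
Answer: -33356/171 ≈ -195.06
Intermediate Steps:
l = 62/171 (l = -62*(-1/171) = 62/171 ≈ 0.36257)
((4 + 12*(-9)) + Z)*l = ((4 + 12*(-9)) - 434)*(62/171) = ((4 - 108) - 434)*(62/171) = (-104 - 434)*(62/171) = -538*62/171 = -33356/171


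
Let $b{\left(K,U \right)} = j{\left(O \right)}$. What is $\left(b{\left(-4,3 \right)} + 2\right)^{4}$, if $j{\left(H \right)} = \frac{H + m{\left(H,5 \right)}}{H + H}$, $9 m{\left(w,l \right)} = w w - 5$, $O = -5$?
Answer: $\frac{2825761}{104976} \approx 26.918$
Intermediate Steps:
$m{\left(w,l \right)} = - \frac{5}{9} + \frac{w^{2}}{9}$ ($m{\left(w,l \right)} = \frac{w w - 5}{9} = \frac{w^{2} - 5}{9} = \frac{-5 + w^{2}}{9} = - \frac{5}{9} + \frac{w^{2}}{9}$)
$j{\left(H \right)} = \frac{- \frac{5}{9} + H + \frac{H^{2}}{9}}{2 H}$ ($j{\left(H \right)} = \frac{H + \left(- \frac{5}{9} + \frac{H^{2}}{9}\right)}{H + H} = \frac{- \frac{5}{9} + H + \frac{H^{2}}{9}}{2 H}$)
$b{\left(K,U \right)} = \frac{5}{18}$ ($b{\left(K,U \right)} = \frac{-5 + \left(-5\right)^{2} + 9 \left(-5\right)}{18 \left(-5\right)} = \frac{1}{18} \left(- \frac{1}{5}\right) \left(-5 + 25 - 45\right) = \frac{1}{18} \left(- \frac{1}{5}\right) \left(-25\right) = \frac{5}{18}$)
$\left(b{\left(-4,3 \right)} + 2\right)^{4} = \left(\frac{5}{18} + 2\right)^{4} = \left(\frac{41}{18}\right)^{4} = \frac{2825761}{104976}$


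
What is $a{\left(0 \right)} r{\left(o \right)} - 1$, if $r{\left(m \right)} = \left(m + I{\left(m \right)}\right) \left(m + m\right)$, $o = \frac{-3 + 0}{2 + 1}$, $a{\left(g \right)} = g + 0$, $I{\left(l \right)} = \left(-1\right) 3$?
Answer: $-1$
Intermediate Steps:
$I{\left(l \right)} = -3$
$a{\left(g \right)} = g$
$o = -1$ ($o = - \frac{3}{3} = \left(-3\right) \frac{1}{3} = -1$)
$r{\left(m \right)} = 2 m \left(-3 + m\right)$ ($r{\left(m \right)} = \left(m - 3\right) \left(m + m\right) = \left(-3 + m\right) 2 m = 2 m \left(-3 + m\right)$)
$a{\left(0 \right)} r{\left(o \right)} - 1 = 0 \cdot 2 \left(-1\right) \left(-3 - 1\right) - 1 = 0 \cdot 2 \left(-1\right) \left(-4\right) - 1 = 0 \cdot 8 - 1 = 0 - 1 = -1$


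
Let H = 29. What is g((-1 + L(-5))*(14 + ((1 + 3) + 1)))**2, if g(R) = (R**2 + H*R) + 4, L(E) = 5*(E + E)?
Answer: 829673226496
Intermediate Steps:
L(E) = 10*E (L(E) = 5*(2*E) = 10*E)
g(R) = 4 + R**2 + 29*R (g(R) = (R**2 + 29*R) + 4 = 4 + R**2 + 29*R)
g((-1 + L(-5))*(14 + ((1 + 3) + 1)))**2 = (4 + ((-1 + 10*(-5))*(14 + ((1 + 3) + 1)))**2 + 29*((-1 + 10*(-5))*(14 + ((1 + 3) + 1))))**2 = (4 + ((-1 - 50)*(14 + (4 + 1)))**2 + 29*((-1 - 50)*(14 + (4 + 1))))**2 = (4 + (-51*(14 + 5))**2 + 29*(-51*(14 + 5)))**2 = (4 + (-51*19)**2 + 29*(-51*19))**2 = (4 + (-969)**2 + 29*(-969))**2 = (4 + 938961 - 28101)**2 = 910864**2 = 829673226496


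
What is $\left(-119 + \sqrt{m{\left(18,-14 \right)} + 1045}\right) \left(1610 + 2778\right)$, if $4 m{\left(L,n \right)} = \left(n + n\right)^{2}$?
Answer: $-522172 + 4388 \sqrt{1241} \approx -3.6759 \cdot 10^{5}$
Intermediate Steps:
$m{\left(L,n \right)} = n^{2}$ ($m{\left(L,n \right)} = \frac{\left(n + n\right)^{2}}{4} = \frac{\left(2 n\right)^{2}}{4} = \frac{4 n^{2}}{4} = n^{2}$)
$\left(-119 + \sqrt{m{\left(18,-14 \right)} + 1045}\right) \left(1610 + 2778\right) = \left(-119 + \sqrt{\left(-14\right)^{2} + 1045}\right) \left(1610 + 2778\right) = \left(-119 + \sqrt{196 + 1045}\right) 4388 = \left(-119 + \sqrt{1241}\right) 4388 = -522172 + 4388 \sqrt{1241}$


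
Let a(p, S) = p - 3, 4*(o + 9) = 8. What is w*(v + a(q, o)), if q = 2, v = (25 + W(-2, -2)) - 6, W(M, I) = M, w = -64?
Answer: -1024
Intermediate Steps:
o = -7 (o = -9 + (1/4)*8 = -9 + 2 = -7)
v = 17 (v = (25 - 2) - 6 = 23 - 6 = 17)
a(p, S) = -3 + p
w*(v + a(q, o)) = -64*(17 + (-3 + 2)) = -64*(17 - 1) = -64*16 = -1024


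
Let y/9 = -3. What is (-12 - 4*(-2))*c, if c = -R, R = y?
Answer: -108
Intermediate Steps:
y = -27 (y = 9*(-3) = -27)
R = -27
c = 27 (c = -1*(-27) = 27)
(-12 - 4*(-2))*c = (-12 - 4*(-2))*27 = (-12 + 8)*27 = -4*27 = -108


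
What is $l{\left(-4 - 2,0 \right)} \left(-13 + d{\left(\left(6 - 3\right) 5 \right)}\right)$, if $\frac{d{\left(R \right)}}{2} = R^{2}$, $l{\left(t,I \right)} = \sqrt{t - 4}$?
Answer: $437 i \sqrt{10} \approx 1381.9 i$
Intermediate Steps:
$l{\left(t,I \right)} = \sqrt{-4 + t}$
$d{\left(R \right)} = 2 R^{2}$
$l{\left(-4 - 2,0 \right)} \left(-13 + d{\left(\left(6 - 3\right) 5 \right)}\right) = \sqrt{-4 - 6} \left(-13 + 2 \left(\left(6 - 3\right) 5\right)^{2}\right) = \sqrt{-4 - 6} \left(-13 + 2 \left(3 \cdot 5\right)^{2}\right) = \sqrt{-4 - 6} \left(-13 + 2 \cdot 15^{2}\right) = \sqrt{-10} \left(-13 + 2 \cdot 225\right) = i \sqrt{10} \left(-13 + 450\right) = i \sqrt{10} \cdot 437 = 437 i \sqrt{10}$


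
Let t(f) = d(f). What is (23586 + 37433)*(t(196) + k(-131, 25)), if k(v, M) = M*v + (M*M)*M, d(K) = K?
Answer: 765544374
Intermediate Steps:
t(f) = f
k(v, M) = M³ + M*v (k(v, M) = M*v + M²*M = M*v + M³ = M³ + M*v)
(23586 + 37433)*(t(196) + k(-131, 25)) = (23586 + 37433)*(196 + 25*(-131 + 25²)) = 61019*(196 + 25*(-131 + 625)) = 61019*(196 + 25*494) = 61019*(196 + 12350) = 61019*12546 = 765544374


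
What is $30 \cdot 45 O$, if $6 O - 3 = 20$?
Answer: $5175$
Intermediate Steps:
$O = \frac{23}{6}$ ($O = \frac{1}{2} + \frac{1}{6} \cdot 20 = \frac{1}{2} + \frac{10}{3} = \frac{23}{6} \approx 3.8333$)
$30 \cdot 45 O = 30 \cdot 45 \cdot \frac{23}{6} = 1350 \cdot \frac{23}{6} = 5175$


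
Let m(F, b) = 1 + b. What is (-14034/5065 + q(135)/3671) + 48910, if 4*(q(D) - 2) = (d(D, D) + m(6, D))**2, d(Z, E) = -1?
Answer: 3637541113489/74374460 ≈ 48909.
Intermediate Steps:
q(D) = 2 + D**2/4 (q(D) = 2 + (-1 + (1 + D))**2/4 = 2 + D**2/4)
(-14034/5065 + q(135)/3671) + 48910 = (-14034/5065 + (2 + (1/4)*135**2)/3671) + 48910 = (-14034*1/5065 + (2 + (1/4)*18225)*(1/3671)) + 48910 = (-14034/5065 + (2 + 18225/4)*(1/3671)) + 48910 = (-14034/5065 + (18233/4)*(1/3671)) + 48910 = (-14034/5065 + 18233/14684) + 48910 = -113725111/74374460 + 48910 = 3637541113489/74374460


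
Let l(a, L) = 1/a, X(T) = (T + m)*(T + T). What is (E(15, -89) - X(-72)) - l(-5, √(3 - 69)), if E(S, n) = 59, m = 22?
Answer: -35704/5 ≈ -7140.8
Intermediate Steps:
X(T) = 2*T*(22 + T) (X(T) = (T + 22)*(T + T) = (22 + T)*(2*T) = 2*T*(22 + T))
(E(15, -89) - X(-72)) - l(-5, √(3 - 69)) = (59 - 2*(-72)*(22 - 72)) - 1/(-5) = (59 - 2*(-72)*(-50)) - 1*(-⅕) = (59 - 1*7200) + ⅕ = (59 - 7200) + ⅕ = -7141 + ⅕ = -35704/5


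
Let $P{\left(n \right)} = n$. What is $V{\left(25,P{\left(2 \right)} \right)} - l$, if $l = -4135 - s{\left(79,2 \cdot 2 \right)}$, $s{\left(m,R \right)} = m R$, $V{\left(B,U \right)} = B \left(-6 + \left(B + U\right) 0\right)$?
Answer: $4301$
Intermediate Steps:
$V{\left(B,U \right)} = - 6 B$ ($V{\left(B,U \right)} = B \left(-6 + 0\right) = B \left(-6\right) = - 6 B$)
$s{\left(m,R \right)} = R m$
$l = -4451$ ($l = -4135 - 2 \cdot 2 \cdot 79 = -4135 - 4 \cdot 79 = -4135 - 316 = -4451$)
$V{\left(25,P{\left(2 \right)} \right)} - l = \left(-6\right) 25 - -4451 = -150 + 4451 = 4301$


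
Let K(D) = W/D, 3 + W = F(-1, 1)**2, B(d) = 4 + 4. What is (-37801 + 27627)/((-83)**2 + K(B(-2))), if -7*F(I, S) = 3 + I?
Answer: -3988208/2700345 ≈ -1.4769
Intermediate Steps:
F(I, S) = -3/7 - I/7 (F(I, S) = -(3 + I)/7 = -3/7 - I/7)
B(d) = 8
W = -143/49 (W = -3 + (-3/7 - 1/7*(-1))**2 = -3 + (-3/7 + 1/7)**2 = -3 + (-2/7)**2 = -3 + 4/49 = -143/49 ≈ -2.9184)
K(D) = -143/(49*D)
(-37801 + 27627)/((-83)**2 + K(B(-2))) = (-37801 + 27627)/((-83)**2 - 143/49/8) = -10174/(6889 - 143/49*1/8) = -10174/(6889 - 143/392) = -10174/2700345/392 = -10174*392/2700345 = -3988208/2700345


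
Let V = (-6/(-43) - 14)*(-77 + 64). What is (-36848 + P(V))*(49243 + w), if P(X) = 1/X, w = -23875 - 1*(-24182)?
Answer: -7073219416275/3874 ≈ -1.8258e+9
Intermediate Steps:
w = 307 (w = -23875 + 24182 = 307)
V = 7748/43 (V = (-6*(-1/43) - 14)*(-13) = (6/43 - 14)*(-13) = -596/43*(-13) = 7748/43 ≈ 180.19)
(-36848 + P(V))*(49243 + w) = (-36848 + 1/(7748/43))*(49243 + 307) = (-36848 + 43/7748)*49550 = -285498261/7748*49550 = -7073219416275/3874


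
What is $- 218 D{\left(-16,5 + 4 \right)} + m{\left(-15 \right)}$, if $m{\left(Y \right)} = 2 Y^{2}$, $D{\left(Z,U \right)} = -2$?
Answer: $886$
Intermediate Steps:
$- 218 D{\left(-16,5 + 4 \right)} + m{\left(-15 \right)} = \left(-218\right) \left(-2\right) + 2 \left(-15\right)^{2} = 436 + 2 \cdot 225 = 436 + 450 = 886$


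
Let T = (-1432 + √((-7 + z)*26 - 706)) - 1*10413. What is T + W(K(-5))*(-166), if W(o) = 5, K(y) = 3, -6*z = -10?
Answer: -12675 + I*√7602/3 ≈ -12675.0 + 29.063*I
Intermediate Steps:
z = 5/3 (z = -⅙*(-10) = 5/3 ≈ 1.6667)
T = -11845 + I*√7602/3 (T = (-1432 + √((-7 + 5/3)*26 - 706)) - 1*10413 = (-1432 + √(-16/3*26 - 706)) - 10413 = (-1432 + √(-416/3 - 706)) - 10413 = (-1432 + √(-2534/3)) - 10413 = (-1432 + I*√7602/3) - 10413 = -11845 + I*√7602/3 ≈ -11845.0 + 29.063*I)
T + W(K(-5))*(-166) = (-11845 + I*√7602/3) + 5*(-166) = (-11845 + I*√7602/3) - 830 = -12675 + I*√7602/3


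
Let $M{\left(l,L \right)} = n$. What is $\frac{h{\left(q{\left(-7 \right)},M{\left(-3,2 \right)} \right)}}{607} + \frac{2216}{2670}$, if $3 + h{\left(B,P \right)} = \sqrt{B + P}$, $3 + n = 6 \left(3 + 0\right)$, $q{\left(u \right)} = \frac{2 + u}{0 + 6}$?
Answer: $\frac{668551}{810345} + \frac{\sqrt{510}}{3642} \approx 0.83122$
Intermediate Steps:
$q{\left(u \right)} = \frac{1}{3} + \frac{u}{6}$ ($q{\left(u \right)} = \frac{2 + u}{6} = \left(2 + u\right) \frac{1}{6} = \frac{1}{3} + \frac{u}{6}$)
$n = 15$ ($n = -3 + 6 \left(3 + 0\right) = -3 + 6 \cdot 3 = -3 + 18 = 15$)
$M{\left(l,L \right)} = 15$
$h{\left(B,P \right)} = -3 + \sqrt{B + P}$
$\frac{h{\left(q{\left(-7 \right)},M{\left(-3,2 \right)} \right)}}{607} + \frac{2216}{2670} = \frac{-3 + \sqrt{\left(\frac{1}{3} + \frac{1}{6} \left(-7\right)\right) + 15}}{607} + \frac{2216}{2670} = \left(-3 + \sqrt{\left(\frac{1}{3} - \frac{7}{6}\right) + 15}\right) \frac{1}{607} + 2216 \cdot \frac{1}{2670} = \left(-3 + \sqrt{- \frac{5}{6} + 15}\right) \frac{1}{607} + \frac{1108}{1335} = \left(-3 + \sqrt{\frac{85}{6}}\right) \frac{1}{607} + \frac{1108}{1335} = \left(-3 + \frac{\sqrt{510}}{6}\right) \frac{1}{607} + \frac{1108}{1335} = \left(- \frac{3}{607} + \frac{\sqrt{510}}{3642}\right) + \frac{1108}{1335} = \frac{668551}{810345} + \frac{\sqrt{510}}{3642}$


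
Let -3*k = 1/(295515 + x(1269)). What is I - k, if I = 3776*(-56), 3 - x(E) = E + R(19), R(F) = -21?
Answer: -186675471359/882810 ≈ -2.1146e+5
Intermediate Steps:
x(E) = 24 - E (x(E) = 3 - (E - 21) = 3 - (-21 + E) = 3 + (21 - E) = 24 - E)
k = -1/882810 (k = -1/(3*(295515 + (24 - 1*1269))) = -1/(3*(295515 + (24 - 1269))) = -1/(3*(295515 - 1245)) = -⅓/294270 = -⅓*1/294270 = -1/882810 ≈ -1.1327e-6)
I = -211456
I - k = -211456 - 1*(-1/882810) = -211456 + 1/882810 = -186675471359/882810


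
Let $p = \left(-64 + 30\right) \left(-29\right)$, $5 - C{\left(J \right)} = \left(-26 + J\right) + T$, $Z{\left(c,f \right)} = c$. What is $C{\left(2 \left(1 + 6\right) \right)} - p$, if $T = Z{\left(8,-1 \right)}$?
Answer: $-977$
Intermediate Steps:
$T = 8$
$C{\left(J \right)} = 23 - J$ ($C{\left(J \right)} = 5 - \left(\left(-26 + J\right) + 8\right) = 5 - \left(-18 + J\right) = 23 - J$)
$p = 986$ ($p = \left(-34\right) \left(-29\right) = 986$)
$C{\left(2 \left(1 + 6\right) \right)} - p = \left(23 - 2 \left(1 + 6\right)\right) - 986 = \left(23 - 2 \cdot 7\right) - 986 = \left(23 - 14\right) - 986 = 9 - 986 = -977$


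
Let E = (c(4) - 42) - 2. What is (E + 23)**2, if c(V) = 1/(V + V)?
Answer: 27889/64 ≈ 435.77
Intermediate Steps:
c(V) = 1/(2*V)
E = -351/8 (E = ((1/2)/4 - 42) - 2 = ((1/2)*(1/4) - 42) - 2 = (1/8 - 42) - 2 = -335/8 - 2 = -351/8 ≈ -43.875)
(E + 23)**2 = (-351/8 + 23)**2 = (-167/8)**2 = 27889/64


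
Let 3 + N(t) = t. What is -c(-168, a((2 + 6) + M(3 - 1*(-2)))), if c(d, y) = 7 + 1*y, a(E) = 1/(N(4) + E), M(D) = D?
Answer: -99/14 ≈ -7.0714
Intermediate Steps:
N(t) = -3 + t
a(E) = 1/(1 + E) (a(E) = 1/((-3 + 4) + E) = 1/(1 + E))
c(d, y) = 7 + y
-c(-168, a((2 + 6) + M(3 - 1*(-2)))) = -(7 + 1/(1 + ((2 + 6) + (3 - 1*(-2))))) = -(7 + 1/(1 + (8 + (3 + 2)))) = -(7 + 1/(1 + (8 + 5))) = -(7 + 1/(1 + 13)) = -(7 + 1/14) = -1*99/14 = -99/14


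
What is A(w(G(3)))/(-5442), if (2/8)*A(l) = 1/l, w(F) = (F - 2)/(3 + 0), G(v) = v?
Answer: -2/907 ≈ -0.0022051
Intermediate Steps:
w(F) = -2/3 + F/3 (w(F) = (-2 + F)/3 = (-2 + F)*(1/3) = -2/3 + F/3)
A(l) = 4/l
A(w(G(3)))/(-5442) = (4/(-2/3 + (1/3)*3))/(-5442) = (4/(-2/3 + 1))*(-1/5442) = (4/(1/3))*(-1/5442) = (4*3)*(-1/5442) = 12*(-1/5442) = -2/907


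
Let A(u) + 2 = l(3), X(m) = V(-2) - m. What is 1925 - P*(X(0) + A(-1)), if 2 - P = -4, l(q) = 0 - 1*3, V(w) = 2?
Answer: 1943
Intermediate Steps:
X(m) = 2 - m
l(q) = -3 (l(q) = 0 - 3 = -3)
A(u) = -5 (A(u) = -2 - 3 = -5)
P = 6 (P = 2 - 1*(-4) = 2 + 4 = 6)
1925 - P*(X(0) + A(-1)) = 1925 - 6*((2 - 1*0) - 5) = 1925 - 6*((2 + 0) - 5) = 1925 - 6*(2 - 5) = 1925 - 6*(-3) = 1925 - 1*(-18) = 1925 + 18 = 1943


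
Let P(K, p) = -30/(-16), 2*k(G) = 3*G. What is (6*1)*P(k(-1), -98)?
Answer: 45/4 ≈ 11.250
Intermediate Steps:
k(G) = 3*G/2 (k(G) = (3*G)/2 = 3*G/2)
P(K, p) = 15/8 (P(K, p) = -30*(-1/16) = 15/8)
(6*1)*P(k(-1), -98) = (6*1)*(15/8) = 6*(15/8) = 45/4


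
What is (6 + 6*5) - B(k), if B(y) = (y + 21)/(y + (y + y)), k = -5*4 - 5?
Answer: 2696/75 ≈ 35.947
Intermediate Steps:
k = -25 (k = -20 - 5 = -25)
B(y) = (21 + y)/(3*y) (B(y) = (21 + y)/(y + 2*y) = (21 + y)/((3*y)) = (21 + y)*(1/(3*y)) = (21 + y)/(3*y))
(6 + 6*5) - B(k) = (6 + 6*5) - (21 - 25)/(3*(-25)) = (6 + 30) - (-1)*(-4)/(3*25) = 36 - 1*4/75 = 36 - 4/75 = 2696/75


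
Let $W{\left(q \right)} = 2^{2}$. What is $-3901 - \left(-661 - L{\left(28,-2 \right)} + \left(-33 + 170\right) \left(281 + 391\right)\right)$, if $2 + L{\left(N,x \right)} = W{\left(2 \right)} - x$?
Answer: $-95300$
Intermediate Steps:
$W{\left(q \right)} = 4$
$L{\left(N,x \right)} = 2 - x$ ($L{\left(N,x \right)} = -2 - \left(-4 + x\right) = 2 - x$)
$-3901 - \left(-661 - L{\left(28,-2 \right)} + \left(-33 + 170\right) \left(281 + 391\right)\right) = -3901 + \left(\left(2 - -2\right) - \left(\left(-493 - 168\right) + \left(-33 + 170\right) \left(281 + 391\right)\right)\right) = -3901 + \left(\left(2 + 2\right) - \left(-661 + 137 \cdot 672\right)\right) = -3901 + \left(4 - \left(-661 + 92064\right)\right) = -3901 + \left(4 - 91403\right) = -3901 - 91399 = -95300$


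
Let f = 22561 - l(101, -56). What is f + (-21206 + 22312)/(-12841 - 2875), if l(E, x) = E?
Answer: 176490127/7858 ≈ 22460.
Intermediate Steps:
f = 22460 (f = 22561 - 1*101 = 22561 - 101 = 22460)
f + (-21206 + 22312)/(-12841 - 2875) = 22460 + (-21206 + 22312)/(-12841 - 2875) = 22460 + 1106/(-15716) = 22460 + 1106*(-1/15716) = 22460 - 553/7858 = 176490127/7858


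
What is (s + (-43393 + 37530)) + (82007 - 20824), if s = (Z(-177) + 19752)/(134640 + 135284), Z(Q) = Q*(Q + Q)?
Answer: 7466139045/134962 ≈ 55320.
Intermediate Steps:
Z(Q) = 2*Q**2 (Z(Q) = Q*(2*Q) = 2*Q**2)
s = 41205/134962 (s = (2*(-177)**2 + 19752)/(134640 + 135284) = (2*31329 + 19752)/269924 = (62658 + 19752)*(1/269924) = 82410*(1/269924) = 41205/134962 ≈ 0.30531)
(s + (-43393 + 37530)) + (82007 - 20824) = (41205/134962 + (-43393 + 37530)) + (82007 - 20824) = (41205/134962 - 5863) + 61183 = -791241001/134962 + 61183 = 7466139045/134962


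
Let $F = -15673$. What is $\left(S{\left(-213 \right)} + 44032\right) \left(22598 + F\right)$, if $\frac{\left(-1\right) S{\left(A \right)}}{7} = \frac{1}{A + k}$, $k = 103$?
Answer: $\frac{6708284895}{22} \approx 3.0492 \cdot 10^{8}$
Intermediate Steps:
$S{\left(A \right)} = - \frac{7}{103 + A}$ ($S{\left(A \right)} = - \frac{7}{A + 103} = - \frac{7}{103 + A}$)
$\left(S{\left(-213 \right)} + 44032\right) \left(22598 + F\right) = \left(- \frac{7}{103 - 213} + 44032\right) \left(22598 - 15673\right) = \left(- \frac{7}{-110} + 44032\right) 6925 = \left(\left(-7\right) \left(- \frac{1}{110}\right) + 44032\right) 6925 = \left(\frac{7}{110} + 44032\right) 6925 = \frac{4843527}{110} \cdot 6925 = \frac{6708284895}{22}$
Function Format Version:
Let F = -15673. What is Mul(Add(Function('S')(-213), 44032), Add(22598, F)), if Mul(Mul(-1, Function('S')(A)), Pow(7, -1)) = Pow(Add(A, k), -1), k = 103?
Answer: Rational(6708284895, 22) ≈ 3.0492e+8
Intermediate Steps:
Function('S')(A) = Mul(-7, Pow(Add(103, A), -1)) (Function('S')(A) = Mul(-7, Pow(Add(A, 103), -1)) = Mul(-7, Pow(Add(103, A), -1)))
Mul(Add(Function('S')(-213), 44032), Add(22598, F)) = Mul(Add(Mul(-7, Pow(Add(103, -213), -1)), 44032), Add(22598, -15673)) = Mul(Add(Mul(-7, Pow(-110, -1)), 44032), 6925) = Mul(Add(Mul(-7, Rational(-1, 110)), 44032), 6925) = Mul(Add(Rational(7, 110), 44032), 6925) = Mul(Rational(4843527, 110), 6925) = Rational(6708284895, 22)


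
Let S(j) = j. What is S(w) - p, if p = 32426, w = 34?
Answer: -32392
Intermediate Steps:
S(w) - p = 34 - 1*32426 = 34 - 32426 = -32392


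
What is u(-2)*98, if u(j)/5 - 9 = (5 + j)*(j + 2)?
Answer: 4410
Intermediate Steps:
u(j) = 45 + 5*(2 + j)*(5 + j) (u(j) = 45 + 5*((5 + j)*(j + 2)) = 45 + 5*((5 + j)*(2 + j)) = 45 + 5*((2 + j)*(5 + j)) = 45 + 5*(2 + j)*(5 + j))
u(-2)*98 = (95 + 5*(-2)² + 35*(-2))*98 = (95 + 5*4 - 70)*98 = (95 + 20 - 70)*98 = 45*98 = 4410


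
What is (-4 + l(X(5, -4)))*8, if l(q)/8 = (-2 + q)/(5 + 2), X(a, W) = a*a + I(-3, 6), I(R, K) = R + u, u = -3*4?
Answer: 288/7 ≈ 41.143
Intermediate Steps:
u = -12
I(R, K) = -12 + R (I(R, K) = R - 12 = -12 + R)
X(a, W) = -15 + a**2 (X(a, W) = a*a + (-12 - 3) = a**2 - 15 = -15 + a**2)
l(q) = -16/7 + 8*q/7 (l(q) = 8*((-2 + q)/(5 + 2)) = 8*((-2 + q)/7) = 8*((-2 + q)*(1/7)) = 8*(-2/7 + q/7) = -16/7 + 8*q/7)
(-4 + l(X(5, -4)))*8 = (-4 + (-16/7 + 8*(-15 + 5**2)/7))*8 = (-4 + (-16/7 + 8*(-15 + 25)/7))*8 = (-4 + (-16/7 + (8/7)*10))*8 = (-4 + (-16/7 + 80/7))*8 = (-4 + 64/7)*8 = (36/7)*8 = 288/7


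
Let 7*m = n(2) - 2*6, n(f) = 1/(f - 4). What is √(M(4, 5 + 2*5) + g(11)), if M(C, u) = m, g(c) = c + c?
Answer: √3962/14 ≈ 4.4960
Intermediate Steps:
g(c) = 2*c
n(f) = 1/(-4 + f)
m = -25/14 (m = (1/(-4 + 2) - 2*6)/7 = (1/(-2) - 12)/7 = (-½ - 12)/7 = (⅐)*(-25/2) = -25/14 ≈ -1.7857)
M(C, u) = -25/14
√(M(4, 5 + 2*5) + g(11)) = √(-25/14 + 2*11) = √(-25/14 + 22) = √(283/14) = √3962/14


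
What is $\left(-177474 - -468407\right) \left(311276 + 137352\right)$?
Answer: $130520689924$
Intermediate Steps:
$\left(-177474 - -468407\right) \left(311276 + 137352\right) = \left(-177474 + 468407\right) 448628 = 290933 \cdot 448628 = 130520689924$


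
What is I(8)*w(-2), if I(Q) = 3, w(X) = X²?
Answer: 12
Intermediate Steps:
I(8)*w(-2) = 3*(-2)² = 3*4 = 12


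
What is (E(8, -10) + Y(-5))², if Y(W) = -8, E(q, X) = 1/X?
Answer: 6561/100 ≈ 65.610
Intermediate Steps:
(E(8, -10) + Y(-5))² = (1/(-10) - 8)² = (-⅒ - 8)² = (-81/10)² = 6561/100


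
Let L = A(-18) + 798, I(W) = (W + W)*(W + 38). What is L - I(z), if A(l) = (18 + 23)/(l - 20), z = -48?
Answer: -6197/38 ≈ -163.08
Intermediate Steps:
A(l) = 41/(-20 + l)
I(W) = 2*W*(38 + W) (I(W) = (2*W)*(38 + W) = 2*W*(38 + W))
L = 30283/38 (L = 41/(-20 - 18) + 798 = 41/(-38) + 798 = 41*(-1/38) + 798 = -41/38 + 798 = 30283/38 ≈ 796.92)
L - I(z) = 30283/38 - 2*(-48)*(38 - 48) = 30283/38 - 2*(-48)*(-10) = 30283/38 - 1*960 = 30283/38 - 960 = -6197/38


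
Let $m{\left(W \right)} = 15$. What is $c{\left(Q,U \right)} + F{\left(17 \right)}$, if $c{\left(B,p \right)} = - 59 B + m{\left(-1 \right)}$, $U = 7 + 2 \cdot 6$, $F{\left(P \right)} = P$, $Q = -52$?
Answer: $3100$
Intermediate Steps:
$U = 19$ ($U = 7 + 12 = 19$)
$c{\left(B,p \right)} = 15 - 59 B$ ($c{\left(B,p \right)} = - 59 B + 15 = 15 - 59 B$)
$c{\left(Q,U \right)} + F{\left(17 \right)} = \left(15 - -3068\right) + 17 = \left(15 + 3068\right) + 17 = 3083 + 17 = 3100$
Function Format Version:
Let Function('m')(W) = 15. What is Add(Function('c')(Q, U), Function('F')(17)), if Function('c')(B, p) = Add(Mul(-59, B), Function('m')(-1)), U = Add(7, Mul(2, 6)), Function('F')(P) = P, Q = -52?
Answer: 3100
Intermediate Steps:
U = 19 (U = Add(7, 12) = 19)
Function('c')(B, p) = Add(15, Mul(-59, B)) (Function('c')(B, p) = Add(Mul(-59, B), 15) = Add(15, Mul(-59, B)))
Add(Function('c')(Q, U), Function('F')(17)) = Add(Add(15, Mul(-59, -52)), 17) = Add(Add(15, 3068), 17) = Add(3083, 17) = 3100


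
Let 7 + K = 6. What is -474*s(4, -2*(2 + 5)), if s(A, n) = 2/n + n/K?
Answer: -45978/7 ≈ -6568.3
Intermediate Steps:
K = -1 (K = -7 + 6 = -1)
s(A, n) = -n + 2/n (s(A, n) = 2/n + n/(-1) = 2/n + n*(-1) = 2/n - n = -n + 2/n)
-474*s(4, -2*(2 + 5)) = -474*(-(-2)*(2 + 5) + 2/((-2*(2 + 5)))) = -474*(-(-2)*7 + 2/((-2*7))) = -474*(-1*(-14) + 2/(-14)) = -474*(14 + 2*(-1/14)) = -474*(14 - 1/7) = -474*97/7 = -45978/7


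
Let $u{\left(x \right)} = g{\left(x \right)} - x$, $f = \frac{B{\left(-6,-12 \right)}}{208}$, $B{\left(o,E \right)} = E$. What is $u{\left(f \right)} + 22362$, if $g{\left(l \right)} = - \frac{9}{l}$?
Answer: $\frac{1170939}{52} \approx 22518.0$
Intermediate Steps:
$f = - \frac{3}{52}$ ($f = - \frac{12}{208} = \left(-12\right) \frac{1}{208} = - \frac{3}{52} \approx -0.057692$)
$u{\left(x \right)} = - x - \frac{9}{x}$ ($u{\left(x \right)} = - \frac{9}{x} - x = - x - \frac{9}{x}$)
$u{\left(f \right)} + 22362 = \left(\left(-1\right) \left(- \frac{3}{52}\right) - \frac{9}{- \frac{3}{52}}\right) + 22362 = \left(\frac{3}{52} - -156\right) + 22362 = \left(\frac{3}{52} + 156\right) + 22362 = \frac{8115}{52} + 22362 = \frac{1170939}{52}$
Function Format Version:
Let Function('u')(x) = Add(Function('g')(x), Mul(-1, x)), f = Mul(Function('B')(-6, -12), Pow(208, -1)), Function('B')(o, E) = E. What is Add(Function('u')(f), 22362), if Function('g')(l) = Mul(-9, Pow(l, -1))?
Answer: Rational(1170939, 52) ≈ 22518.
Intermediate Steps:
f = Rational(-3, 52) (f = Mul(-12, Pow(208, -1)) = Mul(-12, Rational(1, 208)) = Rational(-3, 52) ≈ -0.057692)
Function('u')(x) = Add(Mul(-1, x), Mul(-9, Pow(x, -1))) (Function('u')(x) = Add(Mul(-9, Pow(x, -1)), Mul(-1, x)) = Add(Mul(-1, x), Mul(-9, Pow(x, -1))))
Add(Function('u')(f), 22362) = Add(Add(Mul(-1, Rational(-3, 52)), Mul(-9, Pow(Rational(-3, 52), -1))), 22362) = Add(Add(Rational(3, 52), Mul(-9, Rational(-52, 3))), 22362) = Add(Add(Rational(3, 52), 156), 22362) = Add(Rational(8115, 52), 22362) = Rational(1170939, 52)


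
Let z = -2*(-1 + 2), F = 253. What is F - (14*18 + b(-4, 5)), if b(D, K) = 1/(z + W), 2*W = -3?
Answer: 9/7 ≈ 1.2857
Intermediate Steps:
W = -3/2 (W = (1/2)*(-3) = -3/2 ≈ -1.5000)
z = -2 (z = -2*1 = -2)
b(D, K) = -2/7 (b(D, K) = 1/(-2 - 3/2) = 1/(-7/2) = -2/7)
F - (14*18 + b(-4, 5)) = 253 - (14*18 - 2/7) = 253 - (252 - 2/7) = 253 - 1*1762/7 = 253 - 1762/7 = 9/7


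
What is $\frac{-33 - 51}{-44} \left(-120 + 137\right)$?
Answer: $\frac{357}{11} \approx 32.455$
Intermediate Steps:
$\frac{-33 - 51}{-44} \left(-120 + 137\right) = \left(-33 - 51\right) \left(- \frac{1}{44}\right) 17 = \left(-84\right) \left(- \frac{1}{44}\right) 17 = \frac{21}{11} \cdot 17 = \frac{357}{11}$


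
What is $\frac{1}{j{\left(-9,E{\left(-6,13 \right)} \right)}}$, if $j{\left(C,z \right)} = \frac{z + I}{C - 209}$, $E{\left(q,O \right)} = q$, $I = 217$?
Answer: $- \frac{218}{211} \approx -1.0332$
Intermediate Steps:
$j{\left(C,z \right)} = \frac{217 + z}{-209 + C}$ ($j{\left(C,z \right)} = \frac{z + 217}{C - 209} = \frac{217 + z}{-209 + C}$)
$\frac{1}{j{\left(-9,E{\left(-6,13 \right)} \right)}} = \frac{1}{\frac{1}{-209 - 9} \left(217 - 6\right)} = \frac{1}{\frac{1}{-218} \cdot 211} = \frac{1}{\left(- \frac{1}{218}\right) 211} = \frac{1}{- \frac{211}{218}} = - \frac{218}{211}$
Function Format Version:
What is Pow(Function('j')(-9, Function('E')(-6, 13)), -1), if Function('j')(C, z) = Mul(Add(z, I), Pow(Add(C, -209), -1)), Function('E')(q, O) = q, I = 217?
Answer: Rational(-218, 211) ≈ -1.0332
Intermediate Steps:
Function('j')(C, z) = Mul(Pow(Add(-209, C), -1), Add(217, z)) (Function('j')(C, z) = Mul(Add(z, 217), Pow(Add(C, -209), -1)) = Mul(Add(217, z), Pow(Add(-209, C), -1)) = Mul(Pow(Add(-209, C), -1), Add(217, z)))
Pow(Function('j')(-9, Function('E')(-6, 13)), -1) = Pow(Mul(Pow(Add(-209, -9), -1), Add(217, -6)), -1) = Pow(Mul(Pow(-218, -1), 211), -1) = Pow(Mul(Rational(-1, 218), 211), -1) = Pow(Rational(-211, 218), -1) = Rational(-218, 211)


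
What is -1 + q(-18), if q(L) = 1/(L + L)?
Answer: -37/36 ≈ -1.0278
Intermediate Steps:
q(L) = 1/(2*L)
-1 + q(-18) = -1 + (½)/(-18) = -1 + (½)*(-1/18) = -1 - 1/36 = -37/36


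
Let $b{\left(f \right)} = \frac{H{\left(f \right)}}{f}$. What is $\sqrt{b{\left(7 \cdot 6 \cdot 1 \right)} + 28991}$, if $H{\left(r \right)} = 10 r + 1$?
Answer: $\frac{\sqrt{51157806}}{42} \approx 170.3$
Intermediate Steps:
$H{\left(r \right)} = 1 + 10 r$
$b{\left(f \right)} = \frac{1 + 10 f}{f}$
$\sqrt{b{\left(7 \cdot 6 \cdot 1 \right)} + 28991} = \sqrt{\left(10 + \frac{1}{7 \cdot 6 \cdot 1}\right) + 28991} = \sqrt{\left(10 + \frac{1}{42 \cdot 1}\right) + 28991} = \sqrt{\left(10 + \frac{1}{42}\right) + 28991} = \sqrt{\frac{421}{42} + 28991} = \sqrt{\frac{1218043}{42}} = \frac{\sqrt{51157806}}{42}$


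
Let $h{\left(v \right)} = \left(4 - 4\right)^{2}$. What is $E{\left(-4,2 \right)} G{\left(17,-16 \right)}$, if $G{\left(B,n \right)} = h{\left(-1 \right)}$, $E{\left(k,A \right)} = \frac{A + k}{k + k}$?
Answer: $0$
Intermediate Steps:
$E{\left(k,A \right)} = \frac{A + k}{2 k}$
$h{\left(v \right)} = 0$ ($h{\left(v \right)} = 0^{2} = 0$)
$G{\left(B,n \right)} = 0$
$E{\left(-4,2 \right)} G{\left(17,-16 \right)} = \frac{2 - 4}{2 \left(-4\right)} 0 = \frac{1}{2} \left(- \frac{1}{4}\right) \left(-2\right) 0 = \frac{1}{4} \cdot 0 = 0$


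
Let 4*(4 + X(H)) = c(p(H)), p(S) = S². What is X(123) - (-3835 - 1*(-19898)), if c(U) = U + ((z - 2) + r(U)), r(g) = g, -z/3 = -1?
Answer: -34009/4 ≈ -8502.3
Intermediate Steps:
z = 3 (z = -3*(-1) = 3)
c(U) = 1 + 2*U (c(U) = U + ((3 - 2) + U) = U + (1 + U) = 1 + 2*U)
X(H) = -15/4 + H²/2 (X(H) = -4 + (1 + 2*H²)/4 = -4 + (¼ + H²/2) = -15/4 + H²/2)
X(123) - (-3835 - 1*(-19898)) = (-15/4 + (½)*123²) - (-3835 - 1*(-19898)) = (-15/4 + (½)*15129) - (-3835 + 19898) = (-15/4 + 15129/2) - 1*16063 = 30243/4 - 16063 = -34009/4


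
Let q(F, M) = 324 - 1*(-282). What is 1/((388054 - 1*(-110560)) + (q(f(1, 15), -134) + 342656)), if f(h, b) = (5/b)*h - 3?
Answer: 1/841876 ≈ 1.1878e-6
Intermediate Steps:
f(h, b) = -3 + 5*h/b (f(h, b) = 5*h/b - 3 = -3 + 5*h/b)
q(F, M) = 606 (q(F, M) = 324 + 282 = 606)
1/((388054 - 1*(-110560)) + (q(f(1, 15), -134) + 342656)) = 1/((388054 - 1*(-110560)) + (606 + 342656)) = 1/((388054 + 110560) + 343262) = 1/(498614 + 343262) = 1/841876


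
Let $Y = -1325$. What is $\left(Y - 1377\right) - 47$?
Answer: $-2749$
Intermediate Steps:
$\left(Y - 1377\right) - 47 = \left(-1325 - 1377\right) - 47 = -2702 - 47 = -2749$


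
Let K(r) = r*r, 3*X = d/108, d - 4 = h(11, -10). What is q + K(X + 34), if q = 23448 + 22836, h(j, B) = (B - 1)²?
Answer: 4982831065/104976 ≈ 47466.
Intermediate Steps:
h(j, B) = (-1 + B)²
d = 125 (d = 4 + (-1 - 10)² = 4 + (-11)² = 4 + 121 = 125)
q = 46284
X = 125/324 (X = (125/108)/3 = (125*(1/108))/3 = (⅓)*(125/108) = 125/324 ≈ 0.38580)
K(r) = r²
q + K(X + 34) = 46284 + (125/324 + 34)² = 46284 + (11141/324)² = 46284 + 124121881/104976 = 4982831065/104976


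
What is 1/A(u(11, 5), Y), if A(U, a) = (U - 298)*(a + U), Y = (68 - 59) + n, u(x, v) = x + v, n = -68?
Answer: 1/12126 ≈ 8.2467e-5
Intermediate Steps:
u(x, v) = v + x
Y = -59 (Y = (68 - 59) - 68 = 9 - 68 = -59)
A(U, a) = (-298 + U)*(U + a)
1/A(u(11, 5), Y) = 1/((5 + 11)**2 - 298*(5 + 11) - 298*(-59) + (5 + 11)*(-59)) = 1/(16**2 - 298*16 + 17582 + 16*(-59)) = 1/(256 - 4768 + 17582 - 944) = 1/12126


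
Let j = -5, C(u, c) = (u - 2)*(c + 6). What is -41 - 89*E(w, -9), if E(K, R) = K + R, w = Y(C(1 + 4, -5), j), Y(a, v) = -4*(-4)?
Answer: -664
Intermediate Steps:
C(u, c) = (-2 + u)*(6 + c)
Y(a, v) = 16
w = 16
-41 - 89*E(w, -9) = -41 - 89*(16 - 9) = -41 - 89*7 = -41 - 623 = -664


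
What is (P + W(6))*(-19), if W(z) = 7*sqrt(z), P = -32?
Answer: 608 - 133*sqrt(6) ≈ 282.22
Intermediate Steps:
(P + W(6))*(-19) = (-32 + 7*sqrt(6))*(-19) = 608 - 133*sqrt(6)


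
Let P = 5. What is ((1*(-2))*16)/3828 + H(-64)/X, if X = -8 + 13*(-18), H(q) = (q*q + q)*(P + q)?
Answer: 10348040/10527 ≈ 983.00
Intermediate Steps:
H(q) = (5 + q)*(q + q**2) (H(q) = (q*q + q)*(5 + q) = (q**2 + q)*(5 + q) = (q + q**2)*(5 + q) = (5 + q)*(q + q**2))
X = -242 (X = -8 - 234 = -242)
((1*(-2))*16)/3828 + H(-64)/X = ((1*(-2))*16)/3828 - 64*(5 + (-64)**2 + 6*(-64))/(-242) = -2*16*(1/3828) - 64*(5 + 4096 - 384)*(-1/242) = -32*1/3828 - 64*3717*(-1/242) = -8/957 - 237888*(-1/242) = -8/957 + 118944/121 = 10348040/10527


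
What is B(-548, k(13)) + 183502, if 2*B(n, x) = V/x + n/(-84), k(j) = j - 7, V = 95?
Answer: 5138369/28 ≈ 1.8351e+5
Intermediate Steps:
k(j) = -7 + j
B(n, x) = -n/168 + 95/(2*x) (B(n, x) = (95/x + n/(-84))/2 = (95/x + n*(-1/84))/2 = (95/x - n/84)/2 = -n/168 + 95/(2*x))
B(-548, k(13)) + 183502 = (7980 - 1*(-548)*(-7 + 13))/(168*(-7 + 13)) + 183502 = (1/168)*(7980 - 1*(-548)*6)/6 + 183502 = (1/168)*(⅙)*(7980 + 3288) + 183502 = (1/168)*(⅙)*11268 + 183502 = 313/28 + 183502 = 5138369/28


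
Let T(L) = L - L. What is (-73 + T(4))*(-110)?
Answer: 8030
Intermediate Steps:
T(L) = 0
(-73 + T(4))*(-110) = (-73 + 0)*(-110) = -73*(-110) = 8030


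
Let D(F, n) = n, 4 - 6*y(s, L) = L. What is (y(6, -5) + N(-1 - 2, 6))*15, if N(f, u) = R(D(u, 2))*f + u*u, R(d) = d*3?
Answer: 585/2 ≈ 292.50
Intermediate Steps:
y(s, L) = ⅔ - L/6
R(d) = 3*d
N(f, u) = u² + 6*f (N(f, u) = (3*2)*f + u*u = 6*f + u² = u² + 6*f)
(y(6, -5) + N(-1 - 2, 6))*15 = ((⅔ - ⅙*(-5)) + (6² + 6*(-1 - 2)))*15 = ((⅔ + ⅚) + (36 + 6*(-3)))*15 = (3/2 + (36 - 18))*15 = (3/2 + 18)*15 = (39/2)*15 = 585/2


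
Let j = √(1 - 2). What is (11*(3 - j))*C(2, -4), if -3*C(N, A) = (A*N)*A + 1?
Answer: -363 + 121*I ≈ -363.0 + 121.0*I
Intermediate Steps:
C(N, A) = -⅓ - N*A²/3 (C(N, A) = -((A*N)*A + 1)/3 = -(N*A² + 1)/3 = -(1 + N*A²)/3 = -⅓ - N*A²/3)
j = I (j = √(-1) = I ≈ 1.0*I)
(11*(3 - j))*C(2, -4) = (11*(3 - I))*(-⅓ - ⅓*2*(-4)²) = (33 - 11*I)*(-⅓ - ⅓*2*16) = (33 - 11*I)*(-⅓ - 32/3) = (33 - 11*I)*(-11) = -363 + 121*I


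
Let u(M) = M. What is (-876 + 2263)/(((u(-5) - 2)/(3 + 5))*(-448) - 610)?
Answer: -1387/218 ≈ -6.3624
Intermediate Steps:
(-876 + 2263)/(((u(-5) - 2)/(3 + 5))*(-448) - 610) = (-876 + 2263)/(((-5 - 2)/(3 + 5))*(-448) - 610) = 1387/(-7/8*(-448) - 610) = 1387/(392 - 610) = 1387/(-218) = 1387*(-1/218) = -1387/218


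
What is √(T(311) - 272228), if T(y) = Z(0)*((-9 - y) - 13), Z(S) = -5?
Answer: I*√270563 ≈ 520.16*I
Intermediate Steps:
T(y) = 110 + 5*y (T(y) = -5*((-9 - y) - 13) = -5*(-22 - y) = 110 + 5*y)
√(T(311) - 272228) = √((110 + 5*311) - 272228) = √((110 + 1555) - 272228) = √(1665 - 272228) = √(-270563) = I*√270563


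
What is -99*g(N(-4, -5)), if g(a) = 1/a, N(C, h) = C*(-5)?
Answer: -99/20 ≈ -4.9500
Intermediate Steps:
N(C, h) = -5*C
g(a) = 1/a
-99*g(N(-4, -5)) = -99/((-5*(-4))) = -99/20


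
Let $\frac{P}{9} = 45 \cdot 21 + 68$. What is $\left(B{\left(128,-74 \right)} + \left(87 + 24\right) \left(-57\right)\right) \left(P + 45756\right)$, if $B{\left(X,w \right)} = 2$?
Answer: $-347071725$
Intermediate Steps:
$P = 9117$ ($P = 9 \left(45 \cdot 21 + 68\right) = 9 \left(945 + 68\right) = 9 \cdot 1013 = 9117$)
$\left(B{\left(128,-74 \right)} + \left(87 + 24\right) \left(-57\right)\right) \left(P + 45756\right) = \left(2 + \left(87 + 24\right) \left(-57\right)\right) \left(9117 + 45756\right) = \left(2 + 111 \left(-57\right)\right) 54873 = \left(2 - 6327\right) 54873 = \left(-6325\right) 54873 = -347071725$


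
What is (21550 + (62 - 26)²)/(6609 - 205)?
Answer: 11423/3202 ≈ 3.5675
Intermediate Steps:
(21550 + (62 - 26)²)/(6609 - 205) = (21550 + 36²)/6404 = (21550 + 1296)*(1/6404) = 22846*(1/6404) = 11423/3202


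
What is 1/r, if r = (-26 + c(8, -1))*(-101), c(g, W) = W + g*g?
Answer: -1/3737 ≈ -0.00026759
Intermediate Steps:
c(g, W) = W + g**2
r = -3737 (r = (-26 + (-1 + 8**2))*(-101) = (-26 + (-1 + 64))*(-101) = (-26 + 63)*(-101) = 37*(-101) = -3737)
1/r = 1/(-3737) = -1/3737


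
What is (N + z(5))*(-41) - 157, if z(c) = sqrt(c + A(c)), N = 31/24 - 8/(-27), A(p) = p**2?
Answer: -47975/216 - 41*sqrt(30) ≈ -446.67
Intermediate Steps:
N = 343/216 (N = 31*(1/24) - 8*(-1/27) = 31/24 + 8/27 = 343/216 ≈ 1.5880)
z(c) = sqrt(c + c**2)
(N + z(5))*(-41) - 157 = (343/216 + sqrt(5*(1 + 5)))*(-41) - 157 = (343/216 + sqrt(5*6))*(-41) - 157 = (343/216 + sqrt(30))*(-41) - 157 = (-14063/216 - 41*sqrt(30)) - 157 = -47975/216 - 41*sqrt(30)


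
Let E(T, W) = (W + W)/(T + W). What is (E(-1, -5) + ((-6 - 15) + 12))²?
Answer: 484/9 ≈ 53.778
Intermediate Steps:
E(T, W) = 2*W/(T + W) (E(T, W) = (2*W)/(T + W) = 2*W/(T + W))
(E(-1, -5) + ((-6 - 15) + 12))² = (2*(-5)/(-1 - 5) + ((-6 - 15) + 12))² = (2*(-5)/(-6) + (-21 + 12))² = (2*(-5)*(-⅙) - 9)² = (5/3 - 9)² = (-22/3)² = 484/9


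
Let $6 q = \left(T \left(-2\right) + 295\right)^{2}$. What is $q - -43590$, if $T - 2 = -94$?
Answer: $\frac{490981}{6} \approx 81830.0$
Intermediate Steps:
$T = -92$ ($T = 2 - 94 = -92$)
$q = \frac{229441}{6}$ ($q = \frac{\left(\left(-92\right) \left(-2\right) + 295\right)^{2}}{6} = \frac{\left(184 + 295\right)^{2}}{6} = \frac{479^{2}}{6} = \frac{1}{6} \cdot 229441 = \frac{229441}{6} \approx 38240.0$)
$q - -43590 = \frac{229441}{6} - -43590 = \frac{229441}{6} + 43590 = \frac{490981}{6}$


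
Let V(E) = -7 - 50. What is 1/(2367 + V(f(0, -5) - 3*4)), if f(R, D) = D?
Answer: 1/2310 ≈ 0.00043290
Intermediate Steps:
V(E) = -57
1/(2367 + V(f(0, -5) - 3*4)) = 1/(2367 - 57) = 1/2310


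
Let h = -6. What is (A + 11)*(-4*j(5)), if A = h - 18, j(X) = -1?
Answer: -52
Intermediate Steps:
A = -24 (A = -6 - 18 = -24)
(A + 11)*(-4*j(5)) = (-24 + 11)*(-4*(-1)) = -13*4 = -52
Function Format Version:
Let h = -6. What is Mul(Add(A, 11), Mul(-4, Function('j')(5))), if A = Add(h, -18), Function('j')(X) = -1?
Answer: -52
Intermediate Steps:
A = -24 (A = Add(-6, -18) = -24)
Mul(Add(A, 11), Mul(-4, Function('j')(5))) = Mul(Add(-24, 11), Mul(-4, -1)) = Mul(-13, 4) = -52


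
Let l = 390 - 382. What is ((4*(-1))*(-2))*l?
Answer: 64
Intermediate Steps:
l = 8
((4*(-1))*(-2))*l = ((4*(-1))*(-2))*8 = -4*(-2)*8 = 8*8 = 64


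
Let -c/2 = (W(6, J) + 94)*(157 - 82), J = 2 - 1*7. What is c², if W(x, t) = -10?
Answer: 158760000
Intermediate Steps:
J = -5 (J = 2 - 7 = -5)
c = -12600 (c = -2*(-10 + 94)*(157 - 82) = -168*75 = -2*6300 = -12600)
c² = (-12600)² = 158760000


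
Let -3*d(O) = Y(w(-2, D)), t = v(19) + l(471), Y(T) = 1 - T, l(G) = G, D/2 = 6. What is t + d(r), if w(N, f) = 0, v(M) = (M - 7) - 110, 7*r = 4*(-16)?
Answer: 1118/3 ≈ 372.67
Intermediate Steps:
D = 12 (D = 2*6 = 12)
r = -64/7 (r = (4*(-16))/7 = (⅐)*(-64) = -64/7 ≈ -9.1429)
v(M) = -117 + M (v(M) = (-7 + M) - 110 = -117 + M)
t = 373 (t = (-117 + 19) + 471 = -98 + 471 = 373)
d(O) = -⅓ (d(O) = -(1 - 1*0)/3 = -(1 + 0)/3 = -⅓*1 = -⅓)
t + d(r) = 373 - ⅓ = 1118/3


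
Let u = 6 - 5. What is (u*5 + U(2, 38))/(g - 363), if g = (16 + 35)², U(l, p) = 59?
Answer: 32/1119 ≈ 0.028597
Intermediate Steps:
u = 1
g = 2601 (g = 51² = 2601)
(u*5 + U(2, 38))/(g - 363) = (1*5 + 59)/(2601 - 363) = (5 + 59)/2238 = 64*(1/2238) = 32/1119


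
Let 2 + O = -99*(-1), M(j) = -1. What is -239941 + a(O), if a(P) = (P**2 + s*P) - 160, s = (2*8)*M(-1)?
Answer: -232244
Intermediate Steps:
O = 97 (O = -2 - 99*(-1) = -2 + 99 = 97)
s = -16 (s = (2*8)*(-1) = 16*(-1) = -16)
a(P) = -160 + P**2 - 16*P (a(P) = (P**2 - 16*P) - 160 = -160 + P**2 - 16*P)
-239941 + a(O) = -239941 + (-160 + 97**2 - 16*97) = -239941 + (-160 + 9409 - 1552) = -239941 + 7697 = -232244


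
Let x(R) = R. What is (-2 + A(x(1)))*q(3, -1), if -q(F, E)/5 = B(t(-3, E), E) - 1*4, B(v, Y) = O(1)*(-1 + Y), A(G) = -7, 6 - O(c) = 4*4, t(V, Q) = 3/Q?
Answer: 720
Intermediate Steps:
O(c) = -10 (O(c) = 6 - 4*4 = 6 - 1*16 = 6 - 16 = -10)
B(v, Y) = 10 - 10*Y (B(v, Y) = -10*(-1 + Y) = 10 - 10*Y)
q(F, E) = -30 + 50*E (q(F, E) = -5*((10 - 10*E) - 1*4) = -5*((10 - 10*E) - 4) = -5*(6 - 10*E) = -30 + 50*E)
(-2 + A(x(1)))*q(3, -1) = (-2 - 7)*(-30 + 50*(-1)) = -9*(-30 - 50) = -9*(-80) = 720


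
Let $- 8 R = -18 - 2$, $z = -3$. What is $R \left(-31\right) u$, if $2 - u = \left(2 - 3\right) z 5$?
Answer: $\frac{2015}{2} \approx 1007.5$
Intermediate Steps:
$R = \frac{5}{2}$ ($R = - \frac{-18 - 2}{8} = \left(- \frac{1}{8}\right) \left(-20\right) = \frac{5}{2} \approx 2.5$)
$u = -13$ ($u = 2 - \left(2 - 3\right) \left(\left(-3\right) 5\right) = 2 - \left(-1\right) \left(-15\right) = 2 - 15 = -13$)
$R \left(-31\right) u = \frac{5}{2} \left(-31\right) \left(-13\right) = \left(- \frac{155}{2}\right) \left(-13\right) = \frac{2015}{2}$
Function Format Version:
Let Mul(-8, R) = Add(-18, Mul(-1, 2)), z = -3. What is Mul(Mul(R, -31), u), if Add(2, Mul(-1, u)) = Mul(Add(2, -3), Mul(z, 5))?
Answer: Rational(2015, 2) ≈ 1007.5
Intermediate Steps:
R = Rational(5, 2) (R = Mul(Rational(-1, 8), Add(-18, Mul(-1, 2))) = Mul(Rational(-1, 8), Add(-18, -2)) = Mul(Rational(-1, 8), -20) = Rational(5, 2) ≈ 2.5000)
u = -13 (u = Add(2, Mul(-1, Mul(Add(2, -3), Mul(-3, 5)))) = Add(2, Mul(-1, Mul(-1, -15))) = Add(2, Mul(-1, 15)) = Add(2, -15) = -13)
Mul(Mul(R, -31), u) = Mul(Mul(Rational(5, 2), -31), -13) = Mul(Rational(-155, 2), -13) = Rational(2015, 2)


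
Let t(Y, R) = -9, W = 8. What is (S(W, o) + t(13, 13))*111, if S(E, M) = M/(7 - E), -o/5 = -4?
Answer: -3219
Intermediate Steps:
o = 20 (o = -5*(-4) = 20)
(S(W, o) + t(13, 13))*111 = (-1*20/(-7 + 8) - 9)*111 = (-1*20/1 - 9)*111 = (-1*20*1 - 9)*111 = (-20 - 9)*111 = -29*111 = -3219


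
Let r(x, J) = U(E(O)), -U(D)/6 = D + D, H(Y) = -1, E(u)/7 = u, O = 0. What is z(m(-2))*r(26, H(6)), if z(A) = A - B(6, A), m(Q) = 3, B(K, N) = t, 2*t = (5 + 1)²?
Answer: 0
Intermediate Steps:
E(u) = 7*u
t = 18 (t = (5 + 1)²/2 = (½)*6² = (½)*36 = 18)
B(K, N) = 18
U(D) = -12*D (U(D) = -6*(D + D) = -12*D)
r(x, J) = 0 (r(x, J) = -84*0 = -12*0 = 0)
z(A) = -18 + A (z(A) = A - 1*18 = A - 18 = -18 + A)
z(m(-2))*r(26, H(6)) = (-18 + 3)*0 = -15*0 = 0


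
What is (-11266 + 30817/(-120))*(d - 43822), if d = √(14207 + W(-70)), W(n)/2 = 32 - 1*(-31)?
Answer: 30297150407/60 - 1382737*√14333/120 ≈ 5.0357e+8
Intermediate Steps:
W(n) = 126 (W(n) = 2*(32 - 1*(-31)) = 2*(32 + 31) = 2*63 = 126)
d = √14333 (d = √(14207 + 126) = √14333 ≈ 119.72)
(-11266 + 30817/(-120))*(d - 43822) = (-11266 + 30817/(-120))*(√14333 - 43822) = (-11266 + 30817*(-1/120))*(-43822 + √14333) = (-11266 - 30817/120)*(-43822 + √14333) = -1382737*(-43822 + √14333)/120 = 30297150407/60 - 1382737*√14333/120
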